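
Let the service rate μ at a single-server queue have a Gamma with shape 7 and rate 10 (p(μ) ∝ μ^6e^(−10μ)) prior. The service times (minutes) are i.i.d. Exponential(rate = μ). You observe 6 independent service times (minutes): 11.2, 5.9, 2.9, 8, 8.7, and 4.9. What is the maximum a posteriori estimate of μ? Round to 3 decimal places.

The Exponential(rate=μ) likelihood is ∝ μ^n e^(−μΣtᵢ). Here n = 6 and Σtᵢ = 11.2 + 5.9 + 2.9 + 8 + 8.7 + 4.9 = 41.6.
Posterior ∝ μ^6e^(−10μ) · μ^6e^(−41.6μ) = μ^12e^(−51.6μ), i.e. Gamma(13, 51.6).
Mode = (a−1)/b = 12/51.6 ≈ 0.233.

μ̂_MAP = 0.233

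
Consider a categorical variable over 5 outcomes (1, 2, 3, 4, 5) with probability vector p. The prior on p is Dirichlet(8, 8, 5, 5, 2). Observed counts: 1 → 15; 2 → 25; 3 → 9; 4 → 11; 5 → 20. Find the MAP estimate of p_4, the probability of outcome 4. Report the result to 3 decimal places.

MAP estimate: 0.146

The posterior is Dirichlet(αᵢ + nᵢ) = Dirichlet(23, 33, 14, 16, 22).
For a Dirichlet(a₁,…,a_K) with all aᵢ > 1, the mode has j-th component (aⱼ − 1)/(Σaᵢ − K).
Here Σaᵢ = 108 and K = 5, so p_4 = (16 − 1)/(108 − 5) = 15/103 ≈ 0.146.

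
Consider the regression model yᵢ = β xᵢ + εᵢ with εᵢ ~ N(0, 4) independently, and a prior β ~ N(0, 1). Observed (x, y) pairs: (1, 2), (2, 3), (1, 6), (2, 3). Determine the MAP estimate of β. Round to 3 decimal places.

log p(β | y) = −Σ(yᵢ − βxᵢ)²/(2·4) − β²/(2·1) + const.
Setting the derivative to zero: Σxᵢ(yᵢ − βxᵢ)/4 − β/1 = 0, so β = Σxᵢyᵢ / (Σxᵢ² + σ²/τ²).
Σxᵢyᵢ = 1·2 + 2·3 + 1·6 + 2·3 = 20; Σxᵢ² = 10; σ²/τ² = 4.
β̂_MAP = 20 / (10 + 4) = 20/14 ≈ 1.429.

β̂_MAP = 1.429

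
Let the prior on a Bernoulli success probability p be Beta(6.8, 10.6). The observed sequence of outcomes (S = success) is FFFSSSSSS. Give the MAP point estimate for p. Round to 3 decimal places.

p̂_MAP = 0.484

Prior: Beta(6.8, 10.6).
Data: 6 successes in 9 trials (from the sequence). The binomial likelihood contributes p^6(1−p)^3, so the posterior is Beta(6.8+6, 10.6+3) = Beta(12.8, 13.6).
For Beta(a, b) with a, b > 1 the mode is (a−1)/(a+b−2) = 11.8/24.4 ≈ 0.484.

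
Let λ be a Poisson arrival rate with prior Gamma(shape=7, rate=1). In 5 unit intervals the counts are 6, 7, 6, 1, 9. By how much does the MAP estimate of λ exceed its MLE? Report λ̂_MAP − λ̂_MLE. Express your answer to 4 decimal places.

MAP − MLE = 0.0333

Σxᵢ = 29. Posterior is Gamma(36, 6); MAP = (36−1)/6 = 35/6 ≈ 5.83333.
MLE = x̄ = 29/5 ≈ 5.80000.
Difference = 35/6 − 29/5 = 1/30 ≈ 0.0333.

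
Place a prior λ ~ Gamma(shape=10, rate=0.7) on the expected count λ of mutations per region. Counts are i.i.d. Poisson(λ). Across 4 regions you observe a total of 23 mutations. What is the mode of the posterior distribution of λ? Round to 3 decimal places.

λ̂_MAP = 6.809

Σxᵢ = 23, n = 4.
Posterior ∝ λ^9e^(−0.7λ) · λ^23e^(−4λ) = λ^32e^(−4.7λ), i.e. Gamma(shape=33, rate=4.7).
The mode of a Gamma(a, b) with a ≥ 1 (shape–rate) is (a−1)/b = 32/4.7 ≈ 6.809.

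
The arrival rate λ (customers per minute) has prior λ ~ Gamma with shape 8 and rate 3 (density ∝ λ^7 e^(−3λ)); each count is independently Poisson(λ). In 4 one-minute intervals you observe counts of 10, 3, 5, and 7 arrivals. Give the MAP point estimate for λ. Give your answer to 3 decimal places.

λ̂_MAP = 4.571

Σxᵢ = 10+3+5+7 = 25, with n = 4.
Posterior ∝ λ^7e^(−3λ) · λ^25e^(−4λ) = λ^32e^(−7λ), i.e. Gamma(shape=33, rate=7).
The mode of a Gamma(a, b) with a ≥ 1 (shape–rate) is (a−1)/b = 32/7 ≈ 4.571.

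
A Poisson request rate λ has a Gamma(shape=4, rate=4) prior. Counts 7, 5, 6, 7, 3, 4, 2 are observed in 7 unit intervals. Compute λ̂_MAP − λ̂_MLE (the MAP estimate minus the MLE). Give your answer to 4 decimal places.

Σxᵢ = 34. Posterior is Gamma(38, 11); MAP = (38−1)/11 = 37/11 ≈ 3.36364.
MLE = x̄ = 34/7 ≈ 4.85714.
Difference = 37/11 − 34/7 = -115/77 ≈ -1.4935.

MAP − MLE = -1.4935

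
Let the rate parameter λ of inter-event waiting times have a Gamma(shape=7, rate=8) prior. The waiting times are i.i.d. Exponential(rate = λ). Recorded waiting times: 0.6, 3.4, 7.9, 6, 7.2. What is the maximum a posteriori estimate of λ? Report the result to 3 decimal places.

λ̂_MAP = 0.332

The Exponential(rate=λ) likelihood is ∝ λ^n e^(−λΣtᵢ). Here n = 5 and Σtᵢ = 0.6 + 3.4 + 7.9 + 6 + 7.2 = 25.1.
Posterior ∝ λ^6e^(−8λ) · λ^5e^(−25.1λ) = λ^11e^(−33.1λ), i.e. Gamma(12, 33.1).
Mode = (a−1)/b = 11/33.1 ≈ 0.332.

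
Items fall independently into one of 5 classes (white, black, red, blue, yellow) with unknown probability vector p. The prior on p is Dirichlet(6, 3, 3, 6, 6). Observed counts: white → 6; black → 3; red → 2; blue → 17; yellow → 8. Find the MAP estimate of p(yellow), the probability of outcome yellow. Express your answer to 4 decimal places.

The posterior is Dirichlet(αᵢ + nᵢ) = Dirichlet(12, 6, 5, 23, 14).
For a Dirichlet(a₁,…,a_K) with all aᵢ > 1, the mode has j-th component (aⱼ − 1)/(Σaᵢ − K).
Here Σaᵢ = 60 and K = 5, so p(yellow) = (14 − 1)/(60 − 5) = 13/55 ≈ 0.2364.

MAP estimate of p(yellow) = 0.2364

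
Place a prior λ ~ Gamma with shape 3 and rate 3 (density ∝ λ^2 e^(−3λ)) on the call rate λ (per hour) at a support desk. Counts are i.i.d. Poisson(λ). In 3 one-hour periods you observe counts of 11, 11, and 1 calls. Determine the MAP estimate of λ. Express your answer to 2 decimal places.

λ̂_MAP = 4.17

Σxᵢ = 11+11+1 = 23, with n = 3.
Posterior ∝ λ^2e^(−3λ) · λ^23e^(−3λ) = λ^25e^(−6λ), i.e. Gamma(shape=26, rate=6).
The mode of a Gamma(a, b) with a ≥ 1 (shape–rate) is (a−1)/b = 25/6 ≈ 4.17.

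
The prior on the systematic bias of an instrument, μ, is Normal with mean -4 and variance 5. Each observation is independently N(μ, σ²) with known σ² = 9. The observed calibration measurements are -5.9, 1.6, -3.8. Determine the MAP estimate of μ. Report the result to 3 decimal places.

μ̂_MAP = -3.188

n = 3; x̄ = ((-5.9) + 1.6 + (-3.8))/3 = -8.1/3 = -2.7.
For a Normal prior and Normal likelihood with known variance, the posterior is Normal; its mode equals its mean, the precision-weighted average.
Prior precision 1/σ₀² = 1/5 = 0.2; data precision n/σ² = 3/9 = 1/3.
μ̂ = (0.2·(-4) + (1/3)·(-2.7)) / (0.2 + 1/3) = (-1.7)/(8/15) = -3.1875 ≈ -3.188.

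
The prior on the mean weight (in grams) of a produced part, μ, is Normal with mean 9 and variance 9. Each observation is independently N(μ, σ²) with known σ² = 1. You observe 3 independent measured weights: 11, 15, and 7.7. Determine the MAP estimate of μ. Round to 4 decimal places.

n = 3; x̄ = (11 + 15 + 7.7)/3 = 33.7/3 = 337/30 ≈ 11.2333.
For a Normal prior and Normal likelihood with known variance, the posterior is Normal; its mode equals its mean, the precision-weighted average.
Prior precision 1/σ₀² = 1/9; data precision n/σ² = 3/1 = 3.
μ̂ = ((1/9)·9 + 3·(337/30)) / (1/9 + 3) = 34.7/(28/9) = 3123/280 ≈ 11.1536.

μ̂_MAP = 11.1536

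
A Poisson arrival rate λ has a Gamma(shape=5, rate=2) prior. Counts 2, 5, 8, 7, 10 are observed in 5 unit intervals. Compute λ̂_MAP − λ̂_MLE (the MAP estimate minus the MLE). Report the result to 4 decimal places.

Σxᵢ = 32. Posterior is Gamma(37, 7); MAP = (37−1)/7 = 36/7 ≈ 5.14286.
MLE = x̄ = 32/5 ≈ 6.40000.
Difference = 36/7 − 32/5 = -44/35 ≈ -1.2571.

MAP − MLE = -1.2571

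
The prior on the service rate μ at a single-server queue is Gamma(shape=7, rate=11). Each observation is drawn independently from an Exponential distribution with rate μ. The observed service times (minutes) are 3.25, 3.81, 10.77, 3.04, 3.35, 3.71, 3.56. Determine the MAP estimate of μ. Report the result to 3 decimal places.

μ̂_MAP = 0.306

The Exponential(rate=μ) likelihood is ∝ μ^n e^(−μΣtᵢ). Here n = 7 and Σtᵢ = 3.25 + 3.81 + 10.77 + 3.04 + 3.35 + 3.71 + 3.56 = 31.49.
Posterior ∝ μ^6e^(−11μ) · μ^7e^(−31.49μ) = μ^13e^(−42.49μ), i.e. Gamma(14, 42.49).
Mode = (a−1)/b = 13/42.49 ≈ 0.306.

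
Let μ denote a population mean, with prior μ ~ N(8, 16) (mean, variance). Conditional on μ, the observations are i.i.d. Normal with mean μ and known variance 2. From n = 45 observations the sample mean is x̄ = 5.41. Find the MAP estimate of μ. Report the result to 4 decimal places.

n = 45, x̄ = 5.41.
For a Normal prior and Normal likelihood with known variance, the posterior is Normal; its mode equals its mean, the precision-weighted average.
Prior precision 1/σ₀² = 1/16 = 0.0625; data precision n/σ² = 45/2 = 22.5.
μ̂ = (0.0625·8 + 22.5·5.41) / (0.0625 + 22.5) = 122.225/22.5625 = 9778/1805 ≈ 5.4172.

μ̂_MAP = 5.4172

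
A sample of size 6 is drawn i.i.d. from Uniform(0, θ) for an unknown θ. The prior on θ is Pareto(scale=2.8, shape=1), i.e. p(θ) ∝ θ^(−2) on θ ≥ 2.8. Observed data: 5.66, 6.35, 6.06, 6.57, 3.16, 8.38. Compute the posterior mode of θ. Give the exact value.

The Uniform(0, θ) likelihood is θ^(−n) for θ ≥ max(xᵢ), zero otherwise. Here max(xᵢ) = 8.38.
Posterior ∝ θ^(−2) · θ^(−6) = θ^(−8) on θ ≥ max(2.8, 8.38) = 8.38.
This density is strictly decreasing in θ, so the posterior mode lies at the lower boundary of the support.

θ̂_MAP = 8.38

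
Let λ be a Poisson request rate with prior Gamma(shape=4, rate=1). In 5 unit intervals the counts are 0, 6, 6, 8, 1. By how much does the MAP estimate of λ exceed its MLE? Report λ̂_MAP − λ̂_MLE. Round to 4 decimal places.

Σxᵢ = 21. Posterior is Gamma(25, 6); MAP = (25−1)/6 = 24/6 ≈ 4.00000.
MLE = x̄ = 21/5 ≈ 4.20000.
Difference = 24/6 − 21/5 = -1/5 ≈ -0.2000.

MAP − MLE = -0.2000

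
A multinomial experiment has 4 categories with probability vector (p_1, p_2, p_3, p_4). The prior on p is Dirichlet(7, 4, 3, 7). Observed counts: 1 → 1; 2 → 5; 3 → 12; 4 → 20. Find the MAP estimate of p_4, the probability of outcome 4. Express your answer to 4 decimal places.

MAP estimate: 0.4727

The posterior is Dirichlet(αᵢ + nᵢ) = Dirichlet(8, 9, 15, 27).
For a Dirichlet(a₁,…,a_K) with all aᵢ > 1, the mode has j-th component (aⱼ − 1)/(Σaᵢ − K).
Here Σaᵢ = 59 and K = 4, so p_4 = (27 − 1)/(59 − 4) = 26/55 ≈ 0.4727.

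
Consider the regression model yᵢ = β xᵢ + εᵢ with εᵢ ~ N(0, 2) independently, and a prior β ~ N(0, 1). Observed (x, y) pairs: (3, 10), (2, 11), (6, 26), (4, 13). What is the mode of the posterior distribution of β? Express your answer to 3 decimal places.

log p(β | y) = −Σ(yᵢ − βxᵢ)²/(2·2) − β²/(2·1) + const.
Setting the derivative to zero: Σxᵢ(yᵢ − βxᵢ)/2 − β/1 = 0, so β = Σxᵢyᵢ / (Σxᵢ² + σ²/τ²).
Σxᵢyᵢ = 3·10 + 2·11 + 6·26 + 4·13 = 260; Σxᵢ² = 65; σ²/τ² = 2.
β̂_MAP = 260 / (65 + 2) = 260/67 ≈ 3.881.

β̂_MAP = 3.881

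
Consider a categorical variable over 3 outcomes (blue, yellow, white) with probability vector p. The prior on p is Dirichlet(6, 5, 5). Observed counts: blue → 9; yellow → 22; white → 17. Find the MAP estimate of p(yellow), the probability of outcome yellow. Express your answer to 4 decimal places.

MAP estimate of p(yellow) = 0.4262

The posterior is Dirichlet(αᵢ + nᵢ) = Dirichlet(15, 27, 22).
For a Dirichlet(a₁,…,a_K) with all aᵢ > 1, the mode has j-th component (aⱼ − 1)/(Σaᵢ − K).
Here Σaᵢ = 64 and K = 3, so p(yellow) = (27 − 1)/(64 − 3) = 26/61 ≈ 0.4262.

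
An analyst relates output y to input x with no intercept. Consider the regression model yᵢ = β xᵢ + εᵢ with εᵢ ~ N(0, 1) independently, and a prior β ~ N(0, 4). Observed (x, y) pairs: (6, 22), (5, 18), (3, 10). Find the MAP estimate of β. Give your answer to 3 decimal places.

log p(β | y) = −Σ(yᵢ − βxᵢ)²/(2·1) − β²/(2·4) + const.
Setting the derivative to zero: Σxᵢ(yᵢ − βxᵢ)/1 − β/4 = 0, so β = Σxᵢyᵢ / (Σxᵢ² + σ²/τ²).
Σxᵢyᵢ = 6·22 + 5·18 + 3·10 = 252; Σxᵢ² = 70; σ²/τ² = 0.25.
β̂_MAP = 252 / (70 + 0.25) = 252/70.25 ≈ 3.587.

β̂_MAP = 3.587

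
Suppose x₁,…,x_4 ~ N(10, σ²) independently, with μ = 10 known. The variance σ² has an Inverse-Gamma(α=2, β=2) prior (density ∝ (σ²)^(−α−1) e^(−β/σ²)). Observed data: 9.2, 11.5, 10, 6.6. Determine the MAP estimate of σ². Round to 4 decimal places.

σ̂²_MAP = 1.8450

Sum of squared deviations about the known mean: SS = (9.2−10)² + (11.5−10)² + (10−10)² + (6.6−10)² = 14.45.
The Normal likelihood contributes (σ²)^(−n/2) exp(−SS/(2σ²)), so the posterior is Inverse-Gamma(α + n/2, β + SS/2) = Inverse-Gamma(4, 9.225).
The mode of Inverse-Gamma(a, b) is b/(a+1) = 9.225/5 ≈ 1.8450.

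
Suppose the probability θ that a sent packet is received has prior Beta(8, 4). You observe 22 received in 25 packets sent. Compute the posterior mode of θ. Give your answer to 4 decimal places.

θ̂_MAP = 0.8286

Prior: Beta(8, 4).
Data: 22 successes in 25 trials. The binomial likelihood contributes θ^22(1−θ)^3, so the posterior is Beta(8+22, 4+3) = Beta(30, 7).
For Beta(a, b) with a, b > 1 the mode is (a−1)/(a+b−2) = 29/35 ≈ 0.8286.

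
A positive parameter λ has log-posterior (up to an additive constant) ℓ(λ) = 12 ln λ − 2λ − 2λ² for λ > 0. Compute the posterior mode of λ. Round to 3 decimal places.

ℓ'(λ) = 12/λ − 2 − 4λ. Setting this to zero and multiplying by λ: 4λ² + 2λ − 12 = 0.
λ = (−2 + √(2² + 4·4·12)) / (2·4) = (−2 + √196) / 8 = (−2 + 14)/8 = 3/2.
ℓ''(λ) = −12/λ² − 4 < 0, confirming a maximum.

λ̂_MAP = 1.500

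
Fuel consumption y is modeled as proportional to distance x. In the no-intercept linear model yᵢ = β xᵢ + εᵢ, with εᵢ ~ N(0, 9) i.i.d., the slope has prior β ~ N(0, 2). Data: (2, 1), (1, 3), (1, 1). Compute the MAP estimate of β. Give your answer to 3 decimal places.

β̂_MAP = 0.571

log p(β | y) = −Σ(yᵢ − βxᵢ)²/(2·9) − β²/(2·2) + const.
Setting the derivative to zero: Σxᵢ(yᵢ − βxᵢ)/9 − β/2 = 0, so β = Σxᵢyᵢ / (Σxᵢ² + σ²/τ²).
Σxᵢyᵢ = 2·1 + 1·3 + 1·1 = 6; Σxᵢ² = 6; σ²/τ² = 4.5.
β̂_MAP = 6 / (6 + 4.5) = 6/10.5 ≈ 0.571.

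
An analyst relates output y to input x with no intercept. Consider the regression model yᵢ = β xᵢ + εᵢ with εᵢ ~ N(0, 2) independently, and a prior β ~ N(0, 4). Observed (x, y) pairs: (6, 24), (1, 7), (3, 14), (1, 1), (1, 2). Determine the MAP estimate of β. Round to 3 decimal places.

log p(β | y) = −Σ(yᵢ − βxᵢ)²/(2·2) − β²/(2·4) + const.
Setting the derivative to zero: Σxᵢ(yᵢ − βxᵢ)/2 − β/4 = 0, so β = Σxᵢyᵢ / (Σxᵢ² + σ²/τ²).
Σxᵢyᵢ = 6·24 + 1·7 + 3·14 + 1·1 + 1·2 = 196; Σxᵢ² = 48; σ²/τ² = 0.5.
β̂_MAP = 196 / (48 + 0.5) = 196/48.5 ≈ 4.041.

β̂_MAP = 4.041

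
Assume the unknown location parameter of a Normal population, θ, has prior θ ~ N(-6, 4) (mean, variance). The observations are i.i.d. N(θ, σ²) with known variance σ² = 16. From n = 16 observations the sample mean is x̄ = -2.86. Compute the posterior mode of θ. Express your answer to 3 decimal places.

θ̂_MAP = -3.488

n = 16, x̄ = -2.86.
For a Normal prior and Normal likelihood with known variance, the posterior is Normal; its mode equals its mean, the precision-weighted average.
Prior precision 1/σ₀² = 1/4 = 0.25; data precision n/σ² = 16/16 = 1.
θ̂ = (0.25·(-6) + 1·(-2.86)) / (0.25 + 1) = (-4.36)/1.25 = -3.488.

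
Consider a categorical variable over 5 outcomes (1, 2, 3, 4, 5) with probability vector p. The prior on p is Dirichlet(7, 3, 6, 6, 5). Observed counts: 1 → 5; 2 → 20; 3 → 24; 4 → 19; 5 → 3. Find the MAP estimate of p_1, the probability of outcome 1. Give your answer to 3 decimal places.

The posterior is Dirichlet(αᵢ + nᵢ) = Dirichlet(12, 23, 30, 25, 8).
For a Dirichlet(a₁,…,a_K) with all aᵢ > 1, the mode has j-th component (aⱼ − 1)/(Σaᵢ − K).
Here Σaᵢ = 98 and K = 5, so p_1 = (12 − 1)/(98 − 5) = 11/93 ≈ 0.118.

MAP estimate: 0.118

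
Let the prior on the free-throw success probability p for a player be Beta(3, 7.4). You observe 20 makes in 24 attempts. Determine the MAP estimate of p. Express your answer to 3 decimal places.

Prior: Beta(3, 7.4).
Data: 20 successes in 24 trials. The binomial likelihood contributes p^20(1−p)^4, so the posterior is Beta(3+20, 7.4+4) = Beta(23, 11.4).
For Beta(a, b) with a, b > 1 the mode is (a−1)/(a+b−2) = 22/32.4 ≈ 0.679.

p̂_MAP = 0.679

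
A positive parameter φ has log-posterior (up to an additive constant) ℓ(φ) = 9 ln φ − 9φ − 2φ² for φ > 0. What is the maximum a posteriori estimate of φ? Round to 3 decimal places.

ℓ'(φ) = 9/φ − 9 − 4φ. Setting this to zero and multiplying by φ: 4φ² + 9φ − 9 = 0.
φ = (−9 + √(9² + 4·4·9)) / (2·4) = (−9 + √225) / 8 = (−9 + 15)/8 = 3/4.
ℓ''(φ) = −9/φ² − 4 < 0, confirming a maximum.

φ̂_MAP = 0.750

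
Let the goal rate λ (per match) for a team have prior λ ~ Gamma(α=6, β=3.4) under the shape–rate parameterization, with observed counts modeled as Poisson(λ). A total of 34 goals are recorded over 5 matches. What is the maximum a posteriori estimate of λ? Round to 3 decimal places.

Σxᵢ = 34, n = 5.
Posterior ∝ λ^5e^(−3.4λ) · λ^34e^(−5λ) = λ^39e^(−8.4λ), i.e. Gamma(shape=40, rate=8.4).
The mode of a Gamma(a, b) with a ≥ 1 (shape–rate) is (a−1)/b = 39/8.4 ≈ 4.643.

λ̂_MAP = 4.643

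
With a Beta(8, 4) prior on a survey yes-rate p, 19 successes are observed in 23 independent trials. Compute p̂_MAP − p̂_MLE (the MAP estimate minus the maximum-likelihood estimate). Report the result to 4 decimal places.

Posterior is Beta(27, 8); MAP = (27−1)/(35−2) = 26/33 ≈ 0.78788.
MLE ignores the prior: p̂_MLE = k/n = 19/23 ≈ 0.82609.
Difference = 26/33 − 19/23 = -29/759 ≈ -0.0382.

MAP − MLE = -0.0382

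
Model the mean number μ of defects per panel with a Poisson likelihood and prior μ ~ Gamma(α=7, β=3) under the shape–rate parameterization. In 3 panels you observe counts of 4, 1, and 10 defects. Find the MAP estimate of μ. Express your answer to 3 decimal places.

μ̂_MAP = 3.500

Σxᵢ = 4+1+10 = 15, with n = 3.
Posterior ∝ μ^6e^(−3μ) · μ^15e^(−3μ) = μ^21e^(−6μ), i.e. Gamma(shape=22, rate=6).
The mode of a Gamma(a, b) with a ≥ 1 (shape–rate) is (a−1)/b = 21/6 ≈ 3.500.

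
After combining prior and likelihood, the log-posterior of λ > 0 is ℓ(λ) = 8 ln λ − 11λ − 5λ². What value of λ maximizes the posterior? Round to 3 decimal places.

ℓ'(λ) = 8/λ − 11 − 10λ. Setting this to zero and multiplying by λ: 10λ² + 11λ − 8 = 0.
λ = (−11 + √(11² + 4·10·8)) / (2·10) = (−11 + √441) / 20 = (−11 + 21)/20 = 1/2.
ℓ''(λ) = −8/λ² − 10 < 0, confirming a maximum.

λ̂_MAP = 0.500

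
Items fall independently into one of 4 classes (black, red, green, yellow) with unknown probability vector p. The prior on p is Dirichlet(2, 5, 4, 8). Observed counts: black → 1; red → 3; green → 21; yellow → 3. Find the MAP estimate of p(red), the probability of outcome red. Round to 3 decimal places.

MAP estimate of p(red) = 0.163

The posterior is Dirichlet(αᵢ + nᵢ) = Dirichlet(3, 8, 25, 11).
For a Dirichlet(a₁,…,a_K) with all aᵢ > 1, the mode has j-th component (aⱼ − 1)/(Σaᵢ − K).
Here Σaᵢ = 47 and K = 4, so p(red) = (8 − 1)/(47 − 4) = 7/43 ≈ 0.163.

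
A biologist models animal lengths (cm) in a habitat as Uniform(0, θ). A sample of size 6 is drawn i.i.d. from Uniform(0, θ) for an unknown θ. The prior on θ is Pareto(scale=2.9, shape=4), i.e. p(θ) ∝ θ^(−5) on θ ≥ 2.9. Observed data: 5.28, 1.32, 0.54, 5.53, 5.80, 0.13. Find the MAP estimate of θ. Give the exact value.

The Uniform(0, θ) likelihood is θ^(−n) for θ ≥ max(xᵢ), zero otherwise. Here max(xᵢ) = 5.80.
Posterior ∝ θ^(−5) · θ^(−6) = θ^(−11) on θ ≥ max(2.9, 5.80) = 5.80.
This density is strictly decreasing in θ, so the posterior mode lies at the lower boundary of the support.

θ̂_MAP = 5.80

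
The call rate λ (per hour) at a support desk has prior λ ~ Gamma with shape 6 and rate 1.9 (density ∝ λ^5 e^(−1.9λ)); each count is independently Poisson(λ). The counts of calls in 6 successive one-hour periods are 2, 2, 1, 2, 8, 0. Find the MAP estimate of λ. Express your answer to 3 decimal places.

λ̂_MAP = 2.532

Σxᵢ = 2+2+1+2+8+0 = 15, with n = 6.
Posterior ∝ λ^5e^(−1.9λ) · λ^15e^(−6λ) = λ^20e^(−7.9λ), i.e. Gamma(shape=21, rate=7.9).
The mode of a Gamma(a, b) with a ≥ 1 (shape–rate) is (a−1)/b = 20/7.9 ≈ 2.532.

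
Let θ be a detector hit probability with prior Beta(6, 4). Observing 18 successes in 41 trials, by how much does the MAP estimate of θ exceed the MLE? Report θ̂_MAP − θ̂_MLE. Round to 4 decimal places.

MAP − MLE = 0.0304

Posterior is Beta(24, 27); MAP = (24−1)/(51−2) = 23/49 ≈ 0.46939.
MLE ignores the prior: θ̂_MLE = k/n = 18/41 ≈ 0.43902.
Difference = 23/49 − 18/41 = 61/2009 ≈ 0.0304.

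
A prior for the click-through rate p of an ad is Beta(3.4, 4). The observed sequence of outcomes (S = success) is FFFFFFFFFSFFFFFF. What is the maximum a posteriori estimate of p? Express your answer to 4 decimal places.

Prior: Beta(3.4, 4).
Data: 1 success in 16 trials (from the sequence). The binomial likelihood contributes p(1−p)^15, so the posterior is Beta(3.4+1, 4+15) = Beta(4.4, 19).
For Beta(a, b) with a, b > 1 the mode is (a−1)/(a+b−2) = 3.4/21.4 ≈ 0.1589.

p̂_MAP = 0.1589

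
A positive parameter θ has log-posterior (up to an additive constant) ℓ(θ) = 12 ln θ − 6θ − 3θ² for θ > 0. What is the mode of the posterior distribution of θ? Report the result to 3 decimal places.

ℓ'(θ) = 12/θ − 6 − 6θ. Setting this to zero and multiplying by θ: 6θ² + 6θ − 12 = 0.
θ = (−6 + √(6² + 4·6·12)) / (2·6) = (−6 + √324) / 12 = (−6 + 18)/12 = 1.
ℓ''(θ) = −12/θ² − 6 < 0, confirming a maximum.

θ̂_MAP = 1.000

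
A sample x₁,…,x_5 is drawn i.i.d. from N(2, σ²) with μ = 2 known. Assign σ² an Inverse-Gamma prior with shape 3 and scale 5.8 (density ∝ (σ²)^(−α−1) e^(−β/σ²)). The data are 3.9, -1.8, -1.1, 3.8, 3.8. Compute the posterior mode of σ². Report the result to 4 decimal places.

Sum of squared deviations about the known mean: SS = (3.9−2)² + (-1.8−2)² + (-1.1−2)² + (3.8−2)² + (3.8−2)² = 34.14.
The Normal likelihood contributes (σ²)^(−n/2) exp(−SS/(2σ²)), so the posterior is Inverse-Gamma(α + n/2, β + SS/2) = Inverse-Gamma(5.5, 22.87).
The mode of Inverse-Gamma(a, b) is b/(a+1) = 22.87/6.5 ≈ 3.5185.

σ̂²_MAP = 3.5185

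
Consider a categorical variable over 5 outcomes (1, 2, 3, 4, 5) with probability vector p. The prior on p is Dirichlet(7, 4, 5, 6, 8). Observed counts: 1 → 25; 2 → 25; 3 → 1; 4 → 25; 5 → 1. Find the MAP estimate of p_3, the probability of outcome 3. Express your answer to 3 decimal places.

The posterior is Dirichlet(αᵢ + nᵢ) = Dirichlet(32, 29, 6, 31, 9).
For a Dirichlet(a₁,…,a_K) with all aᵢ > 1, the mode has j-th component (aⱼ − 1)/(Σaᵢ − K).
Here Σaᵢ = 107 and K = 5, so p_3 = (6 − 1)/(107 − 5) = 5/102 ≈ 0.049.

MAP estimate: 0.049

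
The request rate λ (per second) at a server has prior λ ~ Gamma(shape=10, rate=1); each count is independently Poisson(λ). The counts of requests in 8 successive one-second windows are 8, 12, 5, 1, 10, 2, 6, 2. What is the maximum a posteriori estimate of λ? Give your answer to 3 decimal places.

Σxᵢ = 8+12+5+1+10+2+6+2 = 46, with n = 8.
Posterior ∝ λ^9e^(−1λ) · λ^46e^(−8λ) = λ^55e^(−9λ), i.e. Gamma(shape=56, rate=9).
The mode of a Gamma(a, b) with a ≥ 1 (shape–rate) is (a−1)/b = 55/9 ≈ 6.111.

λ̂_MAP = 6.111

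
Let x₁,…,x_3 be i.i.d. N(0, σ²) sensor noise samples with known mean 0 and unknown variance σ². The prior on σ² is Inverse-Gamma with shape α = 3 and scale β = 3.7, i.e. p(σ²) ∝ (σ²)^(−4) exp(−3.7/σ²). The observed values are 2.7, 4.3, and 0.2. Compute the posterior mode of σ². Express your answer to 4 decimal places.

Sum of squared deviations about the known mean: SS = (2.7−0)² + (4.3−0)² + (0.2−0)² = 25.82.
The Normal likelihood contributes (σ²)^(−n/2) exp(−SS/(2σ²)), so the posterior is Inverse-Gamma(α + n/2, β + SS/2) = Inverse-Gamma(4.5, 16.61).
The mode of Inverse-Gamma(a, b) is b/(a+1) = 16.61/5.5 ≈ 3.0200.

σ̂²_MAP = 3.0200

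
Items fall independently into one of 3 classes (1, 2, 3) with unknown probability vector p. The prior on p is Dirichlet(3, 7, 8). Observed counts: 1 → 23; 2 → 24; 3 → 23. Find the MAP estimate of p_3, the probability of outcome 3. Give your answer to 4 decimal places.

MAP estimate: 0.3529

The posterior is Dirichlet(αᵢ + nᵢ) = Dirichlet(26, 31, 31).
For a Dirichlet(a₁,…,a_K) with all aᵢ > 1, the mode has j-th component (aⱼ − 1)/(Σaᵢ − K).
Here Σaᵢ = 88 and K = 3, so p_3 = (31 − 1)/(88 − 3) = 30/85 ≈ 0.3529.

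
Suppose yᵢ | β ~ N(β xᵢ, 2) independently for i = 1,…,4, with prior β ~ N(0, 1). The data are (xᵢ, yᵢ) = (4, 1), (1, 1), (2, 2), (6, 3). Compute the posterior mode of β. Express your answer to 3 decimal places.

log p(β | y) = −Σ(yᵢ − βxᵢ)²/(2·2) − β²/(2·1) + const.
Setting the derivative to zero: Σxᵢ(yᵢ − βxᵢ)/2 − β/1 = 0, so β = Σxᵢyᵢ / (Σxᵢ² + σ²/τ²).
Σxᵢyᵢ = 4·1 + 1·1 + 2·2 + 6·3 = 27; Σxᵢ² = 57; σ²/τ² = 2.
β̂_MAP = 27 / (57 + 2) = 27/59 ≈ 0.458.

β̂_MAP = 0.458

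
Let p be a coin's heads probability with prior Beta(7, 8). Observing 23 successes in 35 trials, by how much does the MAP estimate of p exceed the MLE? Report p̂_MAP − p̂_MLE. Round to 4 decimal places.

Posterior is Beta(30, 20); MAP = (30−1)/(50−2) = 29/48 ≈ 0.60417.
MLE ignores the prior: p̂_MLE = k/n = 23/35 ≈ 0.65714.
Difference = 29/48 − 23/35 = -89/1680 ≈ -0.0530.

MAP − MLE = -0.0530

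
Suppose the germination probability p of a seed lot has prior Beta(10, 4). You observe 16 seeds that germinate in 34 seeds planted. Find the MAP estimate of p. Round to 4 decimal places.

Prior: Beta(10, 4).
Data: 16 successes in 34 trials. The binomial likelihood contributes p^16(1−p)^18, so the posterior is Beta(10+16, 4+18) = Beta(26, 22).
For Beta(a, b) with a, b > 1 the mode is (a−1)/(a+b−2) = 25/46 ≈ 0.5435.

p̂_MAP = 0.5435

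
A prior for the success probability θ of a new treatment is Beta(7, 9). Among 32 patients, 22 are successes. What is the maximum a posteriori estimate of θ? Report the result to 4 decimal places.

θ̂_MAP = 0.6087

Prior: Beta(7, 9).
Data: 22 successes in 32 trials. The binomial likelihood contributes θ^22(1−θ)^10, so the posterior is Beta(7+22, 9+10) = Beta(29, 19).
For Beta(a, b) with a, b > 1 the mode is (a−1)/(a+b−2) = 28/46 ≈ 0.6087.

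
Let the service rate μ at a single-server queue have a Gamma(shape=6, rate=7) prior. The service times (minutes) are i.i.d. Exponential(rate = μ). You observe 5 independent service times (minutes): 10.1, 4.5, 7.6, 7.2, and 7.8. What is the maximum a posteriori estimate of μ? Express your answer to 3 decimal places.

The Exponential(rate=μ) likelihood is ∝ μ^n e^(−μΣtᵢ). Here n = 5 and Σtᵢ = 10.1 + 4.5 + 7.6 + 7.2 + 7.8 = 37.2.
Posterior ∝ μ^5e^(−7μ) · μ^5e^(−37.2μ) = μ^10e^(−44.2μ), i.e. Gamma(11, 44.2).
Mode = (a−1)/b = 10/44.2 ≈ 0.226.

μ̂_MAP = 0.226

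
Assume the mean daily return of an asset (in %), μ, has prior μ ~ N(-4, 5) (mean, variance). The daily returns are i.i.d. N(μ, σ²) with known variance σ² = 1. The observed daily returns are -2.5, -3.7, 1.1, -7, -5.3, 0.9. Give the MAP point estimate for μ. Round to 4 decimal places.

n = 6; x̄ = ((-2.5) + (-3.7) + 1.1 + (-7) + (-5.3) + 0.9)/6 = -16.5/6 = -2.75.
For a Normal prior and Normal likelihood with known variance, the posterior is Normal; its mode equals its mean, the precision-weighted average.
Prior precision 1/σ₀² = 1/5 = 0.2; data precision n/σ² = 6/1 = 6.
μ̂ = (0.2·(-4) + 6·(-2.75)) / (0.2 + 6) = (-17.3)/6.2 = -173/62 ≈ -2.7903.

μ̂_MAP = -2.7903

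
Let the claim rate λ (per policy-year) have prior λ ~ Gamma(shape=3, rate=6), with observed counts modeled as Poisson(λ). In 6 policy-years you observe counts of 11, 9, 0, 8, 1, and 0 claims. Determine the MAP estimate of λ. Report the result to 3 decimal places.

Σxᵢ = 11+9+0+8+1+0 = 29, with n = 6.
Posterior ∝ λ^2e^(−6λ) · λ^29e^(−6λ) = λ^31e^(−12λ), i.e. Gamma(shape=32, rate=12).
The mode of a Gamma(a, b) with a ≥ 1 (shape–rate) is (a−1)/b = 31/12 ≈ 2.583.

λ̂_MAP = 2.583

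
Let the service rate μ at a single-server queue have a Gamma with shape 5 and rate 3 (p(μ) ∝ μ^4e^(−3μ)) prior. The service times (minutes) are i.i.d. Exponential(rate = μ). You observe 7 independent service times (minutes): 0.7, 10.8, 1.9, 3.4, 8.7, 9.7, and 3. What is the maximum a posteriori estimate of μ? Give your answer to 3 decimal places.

The Exponential(rate=μ) likelihood is ∝ μ^n e^(−μΣtᵢ). Here n = 7 and Σtᵢ = 0.7 + 10.8 + 1.9 + 3.4 + 8.7 + 9.7 + 3 = 38.2.
Posterior ∝ μ^4e^(−3μ) · μ^7e^(−38.2μ) = μ^11e^(−41.2μ), i.e. Gamma(12, 41.2).
Mode = (a−1)/b = 11/41.2 ≈ 0.267.

μ̂_MAP = 0.267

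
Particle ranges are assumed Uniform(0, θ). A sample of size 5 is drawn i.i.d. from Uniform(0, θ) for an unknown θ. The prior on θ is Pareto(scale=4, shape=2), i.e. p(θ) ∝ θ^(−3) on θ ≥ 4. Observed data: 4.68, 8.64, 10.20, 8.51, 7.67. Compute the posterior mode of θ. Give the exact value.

The Uniform(0, θ) likelihood is θ^(−n) for θ ≥ max(xᵢ), zero otherwise. Here max(xᵢ) = 10.20.
Posterior ∝ θ^(−3) · θ^(−5) = θ^(−8) on θ ≥ max(4, 10.20) = 10.20.
This density is strictly decreasing in θ, so the posterior mode lies at the lower boundary of the support.

θ̂_MAP = 10.20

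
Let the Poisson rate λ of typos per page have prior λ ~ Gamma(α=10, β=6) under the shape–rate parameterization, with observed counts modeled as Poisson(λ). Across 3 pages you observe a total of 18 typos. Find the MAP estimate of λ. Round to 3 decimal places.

λ̂_MAP = 3.000

Σxᵢ = 18, n = 3.
Posterior ∝ λ^9e^(−6λ) · λ^18e^(−3λ) = λ^27e^(−9λ), i.e. Gamma(shape=28, rate=9).
The mode of a Gamma(a, b) with a ≥ 1 (shape–rate) is (a−1)/b = 27/9 ≈ 3.000.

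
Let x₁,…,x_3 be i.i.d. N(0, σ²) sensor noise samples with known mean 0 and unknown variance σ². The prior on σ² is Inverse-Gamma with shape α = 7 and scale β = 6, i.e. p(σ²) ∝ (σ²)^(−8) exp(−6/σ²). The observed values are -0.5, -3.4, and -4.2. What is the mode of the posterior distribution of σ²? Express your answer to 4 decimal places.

Sum of squared deviations about the known mean: SS = (-0.5−0)² + (-3.4−0)² + (-4.2−0)² = 29.45.
The Normal likelihood contributes (σ²)^(−n/2) exp(−SS/(2σ²)), so the posterior is Inverse-Gamma(α + n/2, β + SS/2) = Inverse-Gamma(8.5, 20.725).
The mode of Inverse-Gamma(a, b) is b/(a+1) = 20.725/9.5 ≈ 2.1816.

σ̂²_MAP = 2.1816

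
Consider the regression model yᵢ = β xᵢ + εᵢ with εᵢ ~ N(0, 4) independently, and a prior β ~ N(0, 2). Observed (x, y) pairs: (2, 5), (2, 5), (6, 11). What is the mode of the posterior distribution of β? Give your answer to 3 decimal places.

β̂_MAP = 1.870

log p(β | y) = −Σ(yᵢ − βxᵢ)²/(2·4) − β²/(2·2) + const.
Setting the derivative to zero: Σxᵢ(yᵢ − βxᵢ)/4 − β/2 = 0, so β = Σxᵢyᵢ / (Σxᵢ² + σ²/τ²).
Σxᵢyᵢ = 2·5 + 2·5 + 6·11 = 86; Σxᵢ² = 44; σ²/τ² = 2.
β̂_MAP = 86 / (44 + 2) = 86/46 ≈ 1.870.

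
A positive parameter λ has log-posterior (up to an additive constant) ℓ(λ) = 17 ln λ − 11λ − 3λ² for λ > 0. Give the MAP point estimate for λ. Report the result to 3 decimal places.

λ̂_MAP = 1.000

ℓ'(λ) = 17/λ − 11 − 6λ. Setting this to zero and multiplying by λ: 6λ² + 11λ − 17 = 0.
λ = (−11 + √(11² + 4·6·17)) / (2·6) = (−11 + √529) / 12 = (−11 + 23)/12 = 1.
ℓ''(λ) = −17/λ² − 6 < 0, confirming a maximum.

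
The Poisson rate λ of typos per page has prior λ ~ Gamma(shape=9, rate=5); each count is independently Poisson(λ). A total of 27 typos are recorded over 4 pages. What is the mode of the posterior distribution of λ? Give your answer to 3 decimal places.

Σxᵢ = 27, n = 4.
Posterior ∝ λ^8e^(−5λ) · λ^27e^(−4λ) = λ^35e^(−9λ), i.e. Gamma(shape=36, rate=9).
The mode of a Gamma(a, b) with a ≥ 1 (shape–rate) is (a−1)/b = 35/9 ≈ 3.889.

λ̂_MAP = 3.889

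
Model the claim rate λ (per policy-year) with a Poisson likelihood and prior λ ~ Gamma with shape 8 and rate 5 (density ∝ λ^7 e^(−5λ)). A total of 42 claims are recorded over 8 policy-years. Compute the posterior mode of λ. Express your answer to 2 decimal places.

Σxᵢ = 42, n = 8.
Posterior ∝ λ^7e^(−5λ) · λ^42e^(−8λ) = λ^49e^(−13λ), i.e. Gamma(shape=50, rate=13).
The mode of a Gamma(a, b) with a ≥ 1 (shape–rate) is (a−1)/b = 49/13 ≈ 3.77.

λ̂_MAP = 3.77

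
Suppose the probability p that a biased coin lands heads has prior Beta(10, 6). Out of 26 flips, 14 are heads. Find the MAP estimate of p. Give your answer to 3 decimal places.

p̂_MAP = 0.575

Prior: Beta(10, 6).
Data: 14 successes in 26 trials. The binomial likelihood contributes p^14(1−p)^12, so the posterior is Beta(10+14, 6+12) = Beta(24, 18).
For Beta(a, b) with a, b > 1 the mode is (a−1)/(a+b−2) = 23/40 ≈ 0.575.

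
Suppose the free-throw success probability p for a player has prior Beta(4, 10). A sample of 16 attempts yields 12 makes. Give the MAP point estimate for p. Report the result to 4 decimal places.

Prior: Beta(4, 10).
Data: 12 successes in 16 trials. The binomial likelihood contributes p^12(1−p)^4, so the posterior is Beta(4+12, 10+4) = Beta(16, 14).
For Beta(a, b) with a, b > 1 the mode is (a−1)/(a+b−2) = 15/28 ≈ 0.5357.

p̂_MAP = 0.5357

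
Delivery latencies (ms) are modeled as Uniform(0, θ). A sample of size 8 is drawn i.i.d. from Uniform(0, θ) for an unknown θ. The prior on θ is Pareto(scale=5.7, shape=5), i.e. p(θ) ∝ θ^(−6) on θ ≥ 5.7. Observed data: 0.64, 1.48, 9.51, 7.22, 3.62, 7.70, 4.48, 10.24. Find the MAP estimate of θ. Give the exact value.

θ̂_MAP = 10.24

The Uniform(0, θ) likelihood is θ^(−n) for θ ≥ max(xᵢ), zero otherwise. Here max(xᵢ) = 10.24.
Posterior ∝ θ^(−6) · θ^(−8) = θ^(−14) on θ ≥ max(5.7, 10.24) = 10.24.
This density is strictly decreasing in θ, so the posterior mode lies at the lower boundary of the support.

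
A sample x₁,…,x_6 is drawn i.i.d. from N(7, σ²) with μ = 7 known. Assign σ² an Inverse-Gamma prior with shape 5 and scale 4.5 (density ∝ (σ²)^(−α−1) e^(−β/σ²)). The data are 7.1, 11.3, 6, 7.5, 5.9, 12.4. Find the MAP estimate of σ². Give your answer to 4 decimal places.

σ̂²_MAP = 3.2844

Sum of squared deviations about the known mean: SS = (7.1−7)² + (11.3−7)² + (6−7)² + (7.5−7)² + (5.9−7)² + (12.4−7)² = 50.12.
The Normal likelihood contributes (σ²)^(−n/2) exp(−SS/(2σ²)), so the posterior is Inverse-Gamma(α + n/2, β + SS/2) = Inverse-Gamma(8, 29.56).
The mode of Inverse-Gamma(a, b) is b/(a+1) = 29.56/9 ≈ 3.2844.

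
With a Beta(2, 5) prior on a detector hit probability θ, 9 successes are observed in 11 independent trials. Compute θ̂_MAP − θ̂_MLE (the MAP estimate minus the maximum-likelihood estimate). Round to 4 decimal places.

MAP − MLE = -0.1932

Posterior is Beta(11, 7); MAP = (11−1)/(18−2) = 10/16 ≈ 0.62500.
MLE ignores the prior: θ̂_MLE = k/n = 9/11 ≈ 0.81818.
Difference = 10/16 − 9/11 = -17/88 ≈ -0.1932.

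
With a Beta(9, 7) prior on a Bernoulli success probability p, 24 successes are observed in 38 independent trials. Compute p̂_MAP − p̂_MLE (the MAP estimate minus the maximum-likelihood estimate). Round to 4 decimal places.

MAP − MLE = -0.0162

Posterior is Beta(33, 21); MAP = (33−1)/(54−2) = 32/52 ≈ 0.61538.
MLE ignores the prior: p̂_MLE = k/n = 24/38 ≈ 0.63158.
Difference = 32/52 − 24/38 = -4/247 ≈ -0.0162.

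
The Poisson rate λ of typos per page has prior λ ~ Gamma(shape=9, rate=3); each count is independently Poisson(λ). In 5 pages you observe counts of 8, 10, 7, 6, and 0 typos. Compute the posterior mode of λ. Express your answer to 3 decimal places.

Σxᵢ = 8+10+7+6+0 = 31, with n = 5.
Posterior ∝ λ^8e^(−3λ) · λ^31e^(−5λ) = λ^39e^(−8λ), i.e. Gamma(shape=40, rate=8).
The mode of a Gamma(a, b) with a ≥ 1 (shape–rate) is (a−1)/b = 39/8 ≈ 4.875.

λ̂_MAP = 4.875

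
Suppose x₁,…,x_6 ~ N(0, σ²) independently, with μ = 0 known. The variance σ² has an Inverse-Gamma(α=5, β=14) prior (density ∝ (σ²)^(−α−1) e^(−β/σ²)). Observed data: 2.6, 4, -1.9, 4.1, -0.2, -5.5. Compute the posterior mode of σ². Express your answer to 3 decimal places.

σ̂²_MAP = 5.637

Sum of squared deviations about the known mean: SS = (2.6−0)² + (4−0)² + (-1.9−0)² + (4.1−0)² + (-0.2−0)² + (-5.5−0)² = 73.47.
The Normal likelihood contributes (σ²)^(−n/2) exp(−SS/(2σ²)), so the posterior is Inverse-Gamma(α + n/2, β + SS/2) = Inverse-Gamma(8, 50.735).
The mode of Inverse-Gamma(a, b) is b/(a+1) = 50.735/9 ≈ 5.637.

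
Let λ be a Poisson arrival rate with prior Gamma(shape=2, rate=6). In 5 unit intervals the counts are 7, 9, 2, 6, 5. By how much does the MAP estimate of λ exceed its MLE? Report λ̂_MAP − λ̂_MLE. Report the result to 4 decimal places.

MAP − MLE = -3.0727

Σxᵢ = 29. Posterior is Gamma(31, 11); MAP = (31−1)/11 = 30/11 ≈ 2.72727.
MLE = x̄ = 29/5 ≈ 5.80000.
Difference = 30/11 − 29/5 = -169/55 ≈ -3.0727.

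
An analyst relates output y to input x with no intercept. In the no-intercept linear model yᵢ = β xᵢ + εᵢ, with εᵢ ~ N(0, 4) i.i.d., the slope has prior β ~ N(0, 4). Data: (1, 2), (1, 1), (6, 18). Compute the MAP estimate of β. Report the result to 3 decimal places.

β̂_MAP = 2.846

log p(β | y) = −Σ(yᵢ − βxᵢ)²/(2·4) − β²/(2·4) + const.
Setting the derivative to zero: Σxᵢ(yᵢ − βxᵢ)/4 − β/4 = 0, so β = Σxᵢyᵢ / (Σxᵢ² + σ²/τ²).
Σxᵢyᵢ = 1·2 + 1·1 + 6·18 = 111; Σxᵢ² = 38; σ²/τ² = 1.
β̂_MAP = 111 / (38 + 1) = 111/39 ≈ 2.846.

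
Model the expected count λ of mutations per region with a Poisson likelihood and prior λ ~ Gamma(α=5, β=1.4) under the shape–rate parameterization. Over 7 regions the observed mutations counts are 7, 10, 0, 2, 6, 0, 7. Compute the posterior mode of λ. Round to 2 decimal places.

λ̂_MAP = 4.29

Σxᵢ = 7+10+0+2+6+0+7 = 32, with n = 7.
Posterior ∝ λ^4e^(−1.4λ) · λ^32e^(−7λ) = λ^36e^(−8.4λ), i.e. Gamma(shape=37, rate=8.4).
The mode of a Gamma(a, b) with a ≥ 1 (shape–rate) is (a−1)/b = 36/8.4 ≈ 4.29.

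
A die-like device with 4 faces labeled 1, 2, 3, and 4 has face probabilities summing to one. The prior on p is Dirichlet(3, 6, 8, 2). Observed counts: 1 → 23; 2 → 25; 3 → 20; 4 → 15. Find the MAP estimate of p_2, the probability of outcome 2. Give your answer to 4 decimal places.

The posterior is Dirichlet(αᵢ + nᵢ) = Dirichlet(26, 31, 28, 17).
For a Dirichlet(a₁,…,a_K) with all aᵢ > 1, the mode has j-th component (aⱼ − 1)/(Σaᵢ − K).
Here Σaᵢ = 102 and K = 4, so p_2 = (31 − 1)/(102 − 4) = 30/98 ≈ 0.3061.

MAP estimate: 0.3061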